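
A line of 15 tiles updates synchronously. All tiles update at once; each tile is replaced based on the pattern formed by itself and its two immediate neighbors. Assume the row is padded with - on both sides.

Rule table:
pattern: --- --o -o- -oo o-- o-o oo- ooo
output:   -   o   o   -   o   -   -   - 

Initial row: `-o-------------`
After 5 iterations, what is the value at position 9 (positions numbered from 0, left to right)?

-

iteration 1: ooo------------
iteration 2: ---o-----------
iteration 3: --ooo----------
iteration 4: -o---o---------
iteration 5: ooo-ooo--------
position 9 holds -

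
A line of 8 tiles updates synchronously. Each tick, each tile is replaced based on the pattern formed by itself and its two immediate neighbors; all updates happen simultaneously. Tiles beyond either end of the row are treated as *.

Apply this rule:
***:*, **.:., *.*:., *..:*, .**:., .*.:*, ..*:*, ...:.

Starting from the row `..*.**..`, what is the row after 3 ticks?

*..*.*..

tick 1: ***...**
tick 2: **.*.*.*
tick 3: *..*.*..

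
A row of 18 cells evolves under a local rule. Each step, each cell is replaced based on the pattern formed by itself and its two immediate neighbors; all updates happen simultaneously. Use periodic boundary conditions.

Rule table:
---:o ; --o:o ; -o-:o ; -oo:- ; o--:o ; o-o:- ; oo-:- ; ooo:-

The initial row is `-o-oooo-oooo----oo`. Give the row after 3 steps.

-o----------oooo--
oooooooooooo----oo
------------oooo--

------------oooo--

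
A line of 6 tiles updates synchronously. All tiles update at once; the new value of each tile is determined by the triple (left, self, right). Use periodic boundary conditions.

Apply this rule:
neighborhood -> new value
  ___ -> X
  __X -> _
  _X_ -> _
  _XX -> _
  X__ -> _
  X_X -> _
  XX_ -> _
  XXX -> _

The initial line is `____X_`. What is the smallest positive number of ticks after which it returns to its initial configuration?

XXX___
____X_

2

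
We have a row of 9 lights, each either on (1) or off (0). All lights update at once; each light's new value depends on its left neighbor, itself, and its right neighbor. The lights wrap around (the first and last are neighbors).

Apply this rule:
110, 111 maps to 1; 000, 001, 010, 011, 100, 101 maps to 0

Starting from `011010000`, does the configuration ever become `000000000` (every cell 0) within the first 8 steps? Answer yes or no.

001000000
000000000
all cells are 0 at step 2

yes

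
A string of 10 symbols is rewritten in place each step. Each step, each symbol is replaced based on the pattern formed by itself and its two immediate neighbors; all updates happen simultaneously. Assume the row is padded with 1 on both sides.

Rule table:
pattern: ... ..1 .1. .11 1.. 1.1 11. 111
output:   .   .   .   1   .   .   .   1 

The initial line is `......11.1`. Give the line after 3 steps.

.........1

step 1: ......1..1
step 2: .........1
step 3: .........1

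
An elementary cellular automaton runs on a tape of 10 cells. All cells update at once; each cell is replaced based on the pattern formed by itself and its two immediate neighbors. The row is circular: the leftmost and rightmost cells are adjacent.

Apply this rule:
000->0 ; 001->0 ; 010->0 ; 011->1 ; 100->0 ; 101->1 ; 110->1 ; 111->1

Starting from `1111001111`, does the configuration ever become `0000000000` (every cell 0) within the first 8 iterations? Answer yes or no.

no

iteration 1: 1111001111  (fixed point — unchanged through iteration 8)
iteration 8 is 1111001111, still not uniform 0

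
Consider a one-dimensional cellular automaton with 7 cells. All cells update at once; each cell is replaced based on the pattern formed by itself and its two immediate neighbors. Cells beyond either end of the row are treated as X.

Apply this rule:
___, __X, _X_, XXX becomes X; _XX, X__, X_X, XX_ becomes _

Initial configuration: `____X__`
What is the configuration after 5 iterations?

iteration 1: _XXXX_X
iteration 2: __XX___
iteration 3: _X___XX
iteration 4: _X_XX_X
iteration 5: _X_____

_X_____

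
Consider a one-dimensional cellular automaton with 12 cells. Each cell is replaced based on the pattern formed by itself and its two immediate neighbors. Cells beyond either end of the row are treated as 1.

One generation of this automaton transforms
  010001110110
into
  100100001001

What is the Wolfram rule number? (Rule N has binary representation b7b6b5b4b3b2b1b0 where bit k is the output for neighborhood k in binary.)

33

position 6: 111 → 0  (bit 7 = 0)
position 7: 110 → 0  (bit 6 = 0)
position 0: 101 → 1  (bit 5 = 1)
position 2: 100 → 0  (bit 4 = 0)
position 5: 011 → 0  (bit 3 = 0)
position 1: 010 → 0  (bit 2 = 0)
position 4: 001 → 0  (bit 1 = 0)
position 3: 000 → 1  (bit 0 = 1)
bits b7..b0 = 00100001 = 33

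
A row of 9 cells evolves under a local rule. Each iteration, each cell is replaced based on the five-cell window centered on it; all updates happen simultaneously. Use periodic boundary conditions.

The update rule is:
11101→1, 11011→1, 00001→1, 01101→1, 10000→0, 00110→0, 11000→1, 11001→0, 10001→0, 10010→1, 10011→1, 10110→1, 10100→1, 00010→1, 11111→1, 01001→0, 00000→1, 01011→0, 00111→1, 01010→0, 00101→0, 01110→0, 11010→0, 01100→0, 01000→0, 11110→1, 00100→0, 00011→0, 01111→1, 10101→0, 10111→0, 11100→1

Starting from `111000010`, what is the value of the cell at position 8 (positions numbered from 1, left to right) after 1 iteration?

001101100
position 8 holds 0

0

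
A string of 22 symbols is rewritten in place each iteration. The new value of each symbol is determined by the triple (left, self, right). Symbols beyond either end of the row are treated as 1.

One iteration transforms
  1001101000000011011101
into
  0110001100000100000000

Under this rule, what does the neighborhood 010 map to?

At position 6 the neighborhood is 010; the next row has 1 there.

1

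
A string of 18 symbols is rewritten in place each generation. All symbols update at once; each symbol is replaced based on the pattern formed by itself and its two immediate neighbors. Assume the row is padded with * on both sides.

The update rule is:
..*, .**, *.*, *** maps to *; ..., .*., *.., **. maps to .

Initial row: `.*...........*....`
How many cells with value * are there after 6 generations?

7

*...........*....*
...........*....**
..........*....***
.........*....****
........*....*****
.......*....******
count of *: 7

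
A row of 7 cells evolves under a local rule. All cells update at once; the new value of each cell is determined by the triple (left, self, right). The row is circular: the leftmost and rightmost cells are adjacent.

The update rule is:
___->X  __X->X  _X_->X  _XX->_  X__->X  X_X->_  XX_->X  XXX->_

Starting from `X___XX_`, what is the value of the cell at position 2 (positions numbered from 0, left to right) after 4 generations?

_

XXXX_X_
___X_X_
XXXX_XX
___X___
position 2 holds _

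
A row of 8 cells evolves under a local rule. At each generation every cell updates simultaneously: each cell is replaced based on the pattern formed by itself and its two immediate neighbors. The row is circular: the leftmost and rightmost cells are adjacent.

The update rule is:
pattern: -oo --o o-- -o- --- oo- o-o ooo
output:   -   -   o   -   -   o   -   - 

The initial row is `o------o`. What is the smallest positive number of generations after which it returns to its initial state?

generation 1: oo------
generation 2: -oo-----
generation 3: --oo----
generation 4: ---oo---
generation 5: ----oo--
generation 6: -----oo-
generation 7: ------oo
generation 8: o------o

8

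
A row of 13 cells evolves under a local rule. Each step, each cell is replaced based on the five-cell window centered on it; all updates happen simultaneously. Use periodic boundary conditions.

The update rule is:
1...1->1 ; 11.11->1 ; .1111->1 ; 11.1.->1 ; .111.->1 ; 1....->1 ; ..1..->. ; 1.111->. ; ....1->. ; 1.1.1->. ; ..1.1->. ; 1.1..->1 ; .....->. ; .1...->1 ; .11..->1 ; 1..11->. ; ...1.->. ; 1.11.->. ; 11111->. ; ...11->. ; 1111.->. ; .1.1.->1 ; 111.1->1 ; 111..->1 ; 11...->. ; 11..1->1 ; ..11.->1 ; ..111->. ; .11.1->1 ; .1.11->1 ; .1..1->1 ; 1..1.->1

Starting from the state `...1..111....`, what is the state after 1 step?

....1..11.1..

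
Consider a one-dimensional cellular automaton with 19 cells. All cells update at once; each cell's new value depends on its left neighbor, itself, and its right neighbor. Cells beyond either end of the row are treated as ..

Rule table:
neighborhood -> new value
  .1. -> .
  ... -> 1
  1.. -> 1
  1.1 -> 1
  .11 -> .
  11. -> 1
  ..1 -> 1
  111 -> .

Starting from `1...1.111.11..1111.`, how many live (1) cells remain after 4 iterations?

13

iteration 1: .111.1..11.111...11
iteration 2: 1..11.11.11..1111.1
iteration 3: .11.11.11.111...11.
iteration 4: 1.11.11.11..1111.11
count of 1: 13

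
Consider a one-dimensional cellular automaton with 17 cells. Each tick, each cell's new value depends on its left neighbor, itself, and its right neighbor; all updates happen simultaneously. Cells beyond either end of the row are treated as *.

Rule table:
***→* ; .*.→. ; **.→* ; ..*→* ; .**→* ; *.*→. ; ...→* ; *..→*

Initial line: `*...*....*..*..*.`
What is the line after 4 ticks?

****.****.**.****

****.****.**.**..
****.****.**.****
****.****.**.****  (fixed point — unchanged through tick 4)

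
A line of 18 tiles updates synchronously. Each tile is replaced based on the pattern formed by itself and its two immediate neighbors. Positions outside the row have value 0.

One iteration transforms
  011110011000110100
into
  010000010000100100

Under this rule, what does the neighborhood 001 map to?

At position 0 the neighborhood is 001; the next row has 0 there.

0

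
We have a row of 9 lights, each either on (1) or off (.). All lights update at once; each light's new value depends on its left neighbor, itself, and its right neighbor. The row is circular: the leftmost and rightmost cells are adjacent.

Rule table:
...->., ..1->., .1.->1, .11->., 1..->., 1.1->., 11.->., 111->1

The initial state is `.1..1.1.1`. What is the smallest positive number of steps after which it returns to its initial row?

step 1: .1..1.1.1

1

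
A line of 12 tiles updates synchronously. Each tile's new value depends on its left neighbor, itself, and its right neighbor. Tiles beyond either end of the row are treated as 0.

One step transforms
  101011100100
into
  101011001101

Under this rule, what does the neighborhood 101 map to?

0

At position 1 the neighborhood is 101; the next row has 0 there.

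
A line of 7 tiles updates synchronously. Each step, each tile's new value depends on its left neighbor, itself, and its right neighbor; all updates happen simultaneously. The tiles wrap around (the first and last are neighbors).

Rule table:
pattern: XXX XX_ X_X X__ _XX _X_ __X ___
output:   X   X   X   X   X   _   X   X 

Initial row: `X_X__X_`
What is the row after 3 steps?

_XXXXXX

_X_XX_X
X_XXXX_
_XXXXXX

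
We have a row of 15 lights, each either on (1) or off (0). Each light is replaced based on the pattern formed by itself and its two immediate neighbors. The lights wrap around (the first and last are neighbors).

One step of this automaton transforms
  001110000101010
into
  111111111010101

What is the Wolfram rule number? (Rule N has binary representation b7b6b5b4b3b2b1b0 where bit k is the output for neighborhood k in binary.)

position 3: 111 → 1  (bit 7 = 1)
position 4: 110 → 1  (bit 6 = 1)
position 10: 101 → 1  (bit 5 = 1)
position 5: 100 → 1  (bit 4 = 1)
position 2: 011 → 1  (bit 3 = 1)
position 9: 010 → 0  (bit 2 = 0)
position 1: 001 → 1  (bit 1 = 1)
position 0: 000 → 1  (bit 0 = 1)
bits b7..b0 = 11111011 = 251

251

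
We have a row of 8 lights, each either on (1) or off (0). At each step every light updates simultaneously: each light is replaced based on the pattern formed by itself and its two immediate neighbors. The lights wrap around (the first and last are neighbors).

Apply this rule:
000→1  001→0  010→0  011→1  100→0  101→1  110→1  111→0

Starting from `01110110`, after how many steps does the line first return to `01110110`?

step 1: 01011110
step 2: 00110010
step 3: 10110000
step 4: 01110110

4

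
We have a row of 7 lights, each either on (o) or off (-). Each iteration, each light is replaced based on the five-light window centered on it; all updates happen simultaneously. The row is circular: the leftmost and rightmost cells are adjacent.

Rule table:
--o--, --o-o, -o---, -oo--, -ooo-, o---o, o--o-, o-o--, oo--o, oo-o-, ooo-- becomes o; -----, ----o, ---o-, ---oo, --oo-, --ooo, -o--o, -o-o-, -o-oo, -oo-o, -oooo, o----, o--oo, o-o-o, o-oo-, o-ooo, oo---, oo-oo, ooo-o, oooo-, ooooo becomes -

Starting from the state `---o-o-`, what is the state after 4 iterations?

---o-oo
-o-o--o
---o-oo  (repeats iteration 1; period 2)
iteration 4: -o-o--o

-o-o--o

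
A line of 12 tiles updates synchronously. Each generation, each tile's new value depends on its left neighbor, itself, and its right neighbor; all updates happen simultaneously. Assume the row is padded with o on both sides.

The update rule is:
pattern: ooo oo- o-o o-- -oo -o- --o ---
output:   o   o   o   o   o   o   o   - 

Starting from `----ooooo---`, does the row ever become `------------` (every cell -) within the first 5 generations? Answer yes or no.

no

o--ooooooo-o
oooooooooooo
oooooooooooo  (fixed point — unchanged through generation 5)
generation 5 is oooooooooooo, still not uniform -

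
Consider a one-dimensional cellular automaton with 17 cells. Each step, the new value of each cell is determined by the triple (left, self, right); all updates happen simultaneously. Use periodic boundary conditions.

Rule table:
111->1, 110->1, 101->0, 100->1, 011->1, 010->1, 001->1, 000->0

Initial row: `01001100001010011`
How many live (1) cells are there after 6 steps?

step 1: 01111110011011111
step 2: 01111111111011111
step 3: 01111111111011111  (fixed point — unchanged through step 6)
count of 1: 15

15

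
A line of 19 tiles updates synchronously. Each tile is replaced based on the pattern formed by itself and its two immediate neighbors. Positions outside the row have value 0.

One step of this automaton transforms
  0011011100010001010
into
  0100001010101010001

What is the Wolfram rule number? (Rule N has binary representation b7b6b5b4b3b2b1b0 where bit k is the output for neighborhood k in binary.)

position 6: 111 → 1  (bit 7 = 1)
position 3: 110 → 0  (bit 6 = 0)
position 4: 101 → 0  (bit 5 = 0)
position 8: 100 → 1  (bit 4 = 1)
position 2: 011 → 0  (bit 3 = 0)
position 11: 010 → 0  (bit 2 = 0)
position 1: 001 → 1  (bit 1 = 1)
position 0: 000 → 0  (bit 0 = 0)
bits b7..b0 = 10010010 = 146

146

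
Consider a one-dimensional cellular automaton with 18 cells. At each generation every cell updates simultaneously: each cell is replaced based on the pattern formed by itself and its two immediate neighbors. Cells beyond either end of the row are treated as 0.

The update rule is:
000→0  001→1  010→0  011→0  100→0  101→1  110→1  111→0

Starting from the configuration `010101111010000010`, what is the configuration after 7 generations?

101010001100000100
010100010100001000
101000101000010000
010001010000100000
100010100001000000
000101000010000000
001010000100000000

001010000100000000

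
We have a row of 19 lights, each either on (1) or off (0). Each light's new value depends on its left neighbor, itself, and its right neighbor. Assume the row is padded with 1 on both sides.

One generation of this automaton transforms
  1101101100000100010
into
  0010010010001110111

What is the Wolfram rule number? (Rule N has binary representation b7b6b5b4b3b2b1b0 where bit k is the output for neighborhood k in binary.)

position 0: 111 → 0  (bit 7 = 0)
position 1: 110 → 0  (bit 6 = 0)
position 2: 101 → 1  (bit 5 = 1)
position 8: 100 → 1  (bit 4 = 1)
position 3: 011 → 0  (bit 3 = 0)
position 13: 010 → 1  (bit 2 = 1)
position 12: 001 → 1  (bit 1 = 1)
position 9: 000 → 0  (bit 0 = 0)
bits b7..b0 = 00110110 = 54

54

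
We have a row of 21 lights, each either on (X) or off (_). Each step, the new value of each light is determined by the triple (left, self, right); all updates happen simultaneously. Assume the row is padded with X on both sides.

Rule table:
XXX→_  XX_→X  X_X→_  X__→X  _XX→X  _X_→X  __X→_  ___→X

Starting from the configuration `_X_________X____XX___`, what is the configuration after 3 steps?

_XXXXXXXXX_XXXX_XXXX_
_X_______X_X__X_X__X_
_XXXXXXX_X_XX_X_XX_X_

_XXXXXXX_X_XX_X_XX_X_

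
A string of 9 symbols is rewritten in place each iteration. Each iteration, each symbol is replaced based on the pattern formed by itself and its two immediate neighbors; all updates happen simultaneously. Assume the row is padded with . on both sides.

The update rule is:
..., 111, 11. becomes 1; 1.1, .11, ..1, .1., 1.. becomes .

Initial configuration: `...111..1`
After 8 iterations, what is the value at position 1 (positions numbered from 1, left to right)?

.

11..11...
.1...1.11
...1....1
11...11..
.1.1..1.1
.........
111111111
.11111111
position 1 holds .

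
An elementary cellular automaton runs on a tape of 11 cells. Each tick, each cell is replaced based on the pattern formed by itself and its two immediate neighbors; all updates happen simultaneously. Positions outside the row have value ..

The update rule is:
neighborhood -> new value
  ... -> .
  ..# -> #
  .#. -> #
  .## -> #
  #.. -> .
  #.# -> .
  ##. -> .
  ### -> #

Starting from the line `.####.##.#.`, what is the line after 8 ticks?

####..#..#.
###..##.##.
##..##..#..
#..##..##..
#.##..##...
#.#..##....
#.#.##.....
#.#.#......

#.#.#......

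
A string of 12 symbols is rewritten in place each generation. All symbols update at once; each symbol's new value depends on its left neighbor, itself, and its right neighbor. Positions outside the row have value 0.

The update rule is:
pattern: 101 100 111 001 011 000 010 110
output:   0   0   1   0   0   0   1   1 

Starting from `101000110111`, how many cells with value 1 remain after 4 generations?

4

generation 1: 101000010011
generation 2: 101000010001
generation 3: 101000010001  (fixed point — unchanged through generation 4)
count of 1: 4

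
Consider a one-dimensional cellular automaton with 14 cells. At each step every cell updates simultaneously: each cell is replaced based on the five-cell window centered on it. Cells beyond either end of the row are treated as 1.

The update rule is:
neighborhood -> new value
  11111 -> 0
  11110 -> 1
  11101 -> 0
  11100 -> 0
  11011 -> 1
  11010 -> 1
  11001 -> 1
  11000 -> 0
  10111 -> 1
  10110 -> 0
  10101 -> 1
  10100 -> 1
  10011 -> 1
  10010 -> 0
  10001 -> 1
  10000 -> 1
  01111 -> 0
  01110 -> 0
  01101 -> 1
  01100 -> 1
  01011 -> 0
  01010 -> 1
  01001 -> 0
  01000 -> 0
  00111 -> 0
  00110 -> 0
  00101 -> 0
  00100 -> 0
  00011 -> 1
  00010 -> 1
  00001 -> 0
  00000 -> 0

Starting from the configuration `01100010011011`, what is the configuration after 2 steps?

10101100101110
01100110001001

01100110001001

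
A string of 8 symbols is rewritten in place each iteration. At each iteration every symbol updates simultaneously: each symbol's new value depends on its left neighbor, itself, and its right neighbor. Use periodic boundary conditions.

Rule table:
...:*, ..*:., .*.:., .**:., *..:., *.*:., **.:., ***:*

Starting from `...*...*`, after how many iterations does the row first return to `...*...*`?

iteration 1: .*...*..
iteration 2: ...*...*

2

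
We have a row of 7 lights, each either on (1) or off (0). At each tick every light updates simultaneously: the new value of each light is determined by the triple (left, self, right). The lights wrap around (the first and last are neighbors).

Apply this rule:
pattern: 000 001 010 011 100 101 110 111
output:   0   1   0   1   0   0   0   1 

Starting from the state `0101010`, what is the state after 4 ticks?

1000000
0000001
0000010
0000100

0000100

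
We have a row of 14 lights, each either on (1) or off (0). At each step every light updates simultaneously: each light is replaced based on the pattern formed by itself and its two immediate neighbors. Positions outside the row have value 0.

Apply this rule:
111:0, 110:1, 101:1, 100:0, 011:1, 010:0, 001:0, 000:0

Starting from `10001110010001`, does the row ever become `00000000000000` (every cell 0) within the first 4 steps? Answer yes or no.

step 1: 00001010000000
step 2: 00000100000000
step 3: 00000000000000
all cells are 0 at step 3

yes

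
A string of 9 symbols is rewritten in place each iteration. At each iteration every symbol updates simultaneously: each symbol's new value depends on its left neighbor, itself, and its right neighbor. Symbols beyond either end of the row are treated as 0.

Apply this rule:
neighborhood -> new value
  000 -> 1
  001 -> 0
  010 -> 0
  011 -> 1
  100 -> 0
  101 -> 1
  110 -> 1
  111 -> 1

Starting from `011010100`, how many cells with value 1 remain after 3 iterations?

7

011101001
011110000
011110111
count of 1: 7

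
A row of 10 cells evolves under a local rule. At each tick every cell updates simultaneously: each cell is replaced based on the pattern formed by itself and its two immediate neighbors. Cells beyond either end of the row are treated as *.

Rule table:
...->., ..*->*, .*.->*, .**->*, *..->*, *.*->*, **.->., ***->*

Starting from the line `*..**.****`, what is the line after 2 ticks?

***.******

tick 1: .***.*****
tick 2: ***.******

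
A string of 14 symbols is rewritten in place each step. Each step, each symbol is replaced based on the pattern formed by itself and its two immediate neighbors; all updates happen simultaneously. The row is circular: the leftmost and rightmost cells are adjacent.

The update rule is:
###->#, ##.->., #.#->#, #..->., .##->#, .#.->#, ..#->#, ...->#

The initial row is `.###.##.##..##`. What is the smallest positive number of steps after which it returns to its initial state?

step 1: ###.##.##..##.
step 2: ##.##.##..##.#
step 3: #.##.##..##.##
step 4: .##.##..##.###
step 5: ##.##..##.###.
step 6: #.##..##.###.#
step 7: .##..##.###.##
step 8: ##..##.###.##.
step 9: #..##.###.##.#
step 10: ..##.###.##.##
step 11: .##.###.##.##.
step 12: ##.###.##.##..
step 13: #.###.##.##..#
step 14: .###.##.##..##

14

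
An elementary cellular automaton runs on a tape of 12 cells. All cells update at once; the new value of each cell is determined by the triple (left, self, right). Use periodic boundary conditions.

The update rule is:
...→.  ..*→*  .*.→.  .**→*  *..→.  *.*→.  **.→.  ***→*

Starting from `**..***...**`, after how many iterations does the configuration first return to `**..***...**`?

12

iteration 1: *..***...***
iteration 2: ..***...****
iteration 3: .***...****.
iteration 4: ***...****..
iteration 5: **...****..*
iteration 6: *...****..**
iteration 7: ...****..***
iteration 8: ..****..***.
iteration 9: .****..***..
iteration 10: ****..***...
iteration 11: ***..***...*
iteration 12: **..***...**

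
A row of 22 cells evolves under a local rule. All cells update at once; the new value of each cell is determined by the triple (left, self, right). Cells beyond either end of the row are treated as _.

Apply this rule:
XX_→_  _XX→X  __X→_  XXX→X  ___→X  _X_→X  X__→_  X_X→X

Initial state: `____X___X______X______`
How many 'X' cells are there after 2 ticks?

tick 1: XXX_X_X_X_XXXX_X_XXXXX
tick 2: XX_XXXXXXXXXX_XXXXXXX_
count of X: 19

19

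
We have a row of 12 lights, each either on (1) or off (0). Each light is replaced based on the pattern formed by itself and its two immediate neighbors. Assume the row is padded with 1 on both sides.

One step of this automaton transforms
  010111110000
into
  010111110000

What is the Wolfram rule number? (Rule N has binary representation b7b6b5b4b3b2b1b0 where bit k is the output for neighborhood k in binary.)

position 4: 111 → 1  (bit 7 = 1)
position 7: 110 → 1  (bit 6 = 1)
position 0: 101 → 0  (bit 5 = 0)
position 8: 100 → 0  (bit 4 = 0)
position 3: 011 → 1  (bit 3 = 1)
position 1: 010 → 1  (bit 2 = 1)
position 11: 001 → 0  (bit 1 = 0)
position 9: 000 → 0  (bit 0 = 0)
bits b7..b0 = 11001100 = 204

204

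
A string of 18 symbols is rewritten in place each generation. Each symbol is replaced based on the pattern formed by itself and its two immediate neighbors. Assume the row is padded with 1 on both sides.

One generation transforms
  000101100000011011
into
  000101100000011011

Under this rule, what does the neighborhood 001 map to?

At position 2 the neighborhood is 001; the next row has 0 there.

0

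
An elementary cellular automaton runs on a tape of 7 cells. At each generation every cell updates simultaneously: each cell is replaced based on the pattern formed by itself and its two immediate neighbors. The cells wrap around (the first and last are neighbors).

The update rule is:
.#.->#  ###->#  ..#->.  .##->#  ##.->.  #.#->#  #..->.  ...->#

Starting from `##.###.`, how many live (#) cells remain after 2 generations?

#.###.#
.###.##
count of #: 5

5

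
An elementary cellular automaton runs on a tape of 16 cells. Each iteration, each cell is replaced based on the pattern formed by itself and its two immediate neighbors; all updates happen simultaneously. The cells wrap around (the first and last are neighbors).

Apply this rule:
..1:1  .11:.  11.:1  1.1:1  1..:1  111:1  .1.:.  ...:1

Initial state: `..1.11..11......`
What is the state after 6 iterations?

11.1.111.1111111
111.1.111.111111
1111.1.111.11111
11111.1.111.1111
111111.1.111.111
1111111.1.111.11

1111111.1.111.11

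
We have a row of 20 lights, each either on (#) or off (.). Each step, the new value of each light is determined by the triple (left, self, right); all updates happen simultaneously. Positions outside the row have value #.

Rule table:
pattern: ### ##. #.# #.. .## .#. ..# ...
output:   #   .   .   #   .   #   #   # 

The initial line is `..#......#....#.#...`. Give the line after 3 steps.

step 1: ###############.####
step 2: ##############...###
step 3: #############.###.##

#############.###.##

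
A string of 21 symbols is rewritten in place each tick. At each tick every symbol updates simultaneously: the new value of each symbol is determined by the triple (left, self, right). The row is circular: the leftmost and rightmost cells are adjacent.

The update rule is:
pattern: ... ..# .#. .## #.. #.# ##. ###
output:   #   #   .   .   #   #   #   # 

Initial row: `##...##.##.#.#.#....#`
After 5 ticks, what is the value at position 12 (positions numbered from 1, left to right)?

#

tick 1: #####.##.##.#.#.####.
tick 2: .#####.##.##.#.#.####
tick 3: #.#####.##.##.#.#.###
tick 4: ##.#####.##.##.#.#.##
tick 5: ###.#####.##.##.#.#.#
position 12 holds #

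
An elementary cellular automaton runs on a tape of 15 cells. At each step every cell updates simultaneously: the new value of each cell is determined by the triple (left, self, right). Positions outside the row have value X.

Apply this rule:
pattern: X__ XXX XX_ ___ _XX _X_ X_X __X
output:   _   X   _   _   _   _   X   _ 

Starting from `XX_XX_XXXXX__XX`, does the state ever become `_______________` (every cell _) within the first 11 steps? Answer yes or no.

yes

X_X__X_XXX____X
_X____X_X______
X______X_______
_______________
all cells are _ at step 4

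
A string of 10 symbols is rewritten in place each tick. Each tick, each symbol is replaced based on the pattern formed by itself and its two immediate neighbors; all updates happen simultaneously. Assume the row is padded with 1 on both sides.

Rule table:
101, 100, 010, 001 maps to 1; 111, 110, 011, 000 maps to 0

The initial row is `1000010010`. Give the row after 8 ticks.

0100111111
1111000000
0000100001
1001110010
0110001111
1001010000
0111111001
1000000110

1000000110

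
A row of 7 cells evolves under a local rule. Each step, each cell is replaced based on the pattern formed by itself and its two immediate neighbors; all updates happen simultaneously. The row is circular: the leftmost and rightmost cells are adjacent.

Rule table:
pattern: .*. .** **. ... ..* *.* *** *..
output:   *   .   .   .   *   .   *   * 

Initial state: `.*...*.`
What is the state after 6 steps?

***.***
**...**
*.*.*.*
..*.*..
.**.**.
*.....*

*.....*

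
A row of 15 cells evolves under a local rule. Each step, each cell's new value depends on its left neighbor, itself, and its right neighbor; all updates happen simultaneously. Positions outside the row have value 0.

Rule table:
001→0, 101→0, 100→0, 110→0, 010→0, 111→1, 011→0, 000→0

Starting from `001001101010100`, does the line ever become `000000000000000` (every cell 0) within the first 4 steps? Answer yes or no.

yes

000000000000000
all cells are 0 at step 1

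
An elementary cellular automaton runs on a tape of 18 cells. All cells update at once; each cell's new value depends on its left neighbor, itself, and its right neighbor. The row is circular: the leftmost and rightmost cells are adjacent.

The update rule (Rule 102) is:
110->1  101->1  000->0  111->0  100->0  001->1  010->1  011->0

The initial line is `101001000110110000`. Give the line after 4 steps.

111000101010111010

step 1: 111011001011010001
step 2: 001101011101110010
step 3: 010111100110010110
step 4: 111000101010111010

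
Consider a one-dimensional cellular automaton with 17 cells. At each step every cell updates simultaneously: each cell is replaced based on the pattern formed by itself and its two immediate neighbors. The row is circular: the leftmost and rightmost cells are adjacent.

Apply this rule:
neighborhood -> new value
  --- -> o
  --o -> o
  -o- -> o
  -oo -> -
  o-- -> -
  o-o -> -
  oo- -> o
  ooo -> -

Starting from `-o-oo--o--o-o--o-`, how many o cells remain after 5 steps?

oo--o-oo-oo-o-oo-
-o-oo--o--o-o--o-  (repeats step 0; period 2)
step 5: oo--o-oo-oo-o-oo-
count of o: 10

10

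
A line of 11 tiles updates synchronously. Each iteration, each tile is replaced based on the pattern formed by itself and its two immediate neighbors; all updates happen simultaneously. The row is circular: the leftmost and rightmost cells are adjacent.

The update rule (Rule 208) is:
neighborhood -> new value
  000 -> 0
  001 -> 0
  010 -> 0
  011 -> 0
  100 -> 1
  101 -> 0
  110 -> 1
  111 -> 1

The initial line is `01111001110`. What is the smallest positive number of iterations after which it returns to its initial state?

iteration 1: 00111100111
iteration 2: 10011110011
iteration 3: 11001111001
iteration 4: 11100111100
iteration 5: 01110011110
iteration 6: 00111001111
iteration 7: 10011100111
iteration 8: 11001110011
iteration 9: 11100111001
iteration 10: 11110011100
iteration 11: 01111001110

11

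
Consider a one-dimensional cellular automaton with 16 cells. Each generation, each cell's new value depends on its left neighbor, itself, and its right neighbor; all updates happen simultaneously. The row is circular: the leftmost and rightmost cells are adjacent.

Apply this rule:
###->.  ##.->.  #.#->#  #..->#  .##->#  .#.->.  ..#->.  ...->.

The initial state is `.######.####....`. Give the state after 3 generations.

...#....#.#...#.

generation 1: .#.....##...#...
generation 2: ..#....#.#...#..
generation 3: ...#....#.#...#.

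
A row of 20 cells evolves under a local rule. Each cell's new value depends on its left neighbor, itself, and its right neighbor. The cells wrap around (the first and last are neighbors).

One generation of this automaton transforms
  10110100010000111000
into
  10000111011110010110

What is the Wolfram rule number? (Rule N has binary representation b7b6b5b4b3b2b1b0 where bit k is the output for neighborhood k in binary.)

position 15: 111 → 1  (bit 7 = 1)
position 3: 110 → 0  (bit 6 = 0)
position 1: 101 → 0  (bit 5 = 0)
position 6: 100 → 1  (bit 4 = 1)
position 2: 011 → 0  (bit 3 = 0)
position 0: 010 → 1  (bit 2 = 1)
position 8: 001 → 0  (bit 1 = 0)
position 7: 000 → 1  (bit 0 = 1)
bits b7..b0 = 10010101 = 149

149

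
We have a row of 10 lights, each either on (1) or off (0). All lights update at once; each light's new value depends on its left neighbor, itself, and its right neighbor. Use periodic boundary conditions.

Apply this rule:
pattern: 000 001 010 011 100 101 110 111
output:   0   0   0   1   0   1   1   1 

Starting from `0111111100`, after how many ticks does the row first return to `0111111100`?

0111111100

1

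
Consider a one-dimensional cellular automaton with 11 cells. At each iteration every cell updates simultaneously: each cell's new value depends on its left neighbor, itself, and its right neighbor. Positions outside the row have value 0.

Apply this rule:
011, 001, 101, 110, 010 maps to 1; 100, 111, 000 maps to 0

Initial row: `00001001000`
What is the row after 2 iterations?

00011011000
00111111000

00111111000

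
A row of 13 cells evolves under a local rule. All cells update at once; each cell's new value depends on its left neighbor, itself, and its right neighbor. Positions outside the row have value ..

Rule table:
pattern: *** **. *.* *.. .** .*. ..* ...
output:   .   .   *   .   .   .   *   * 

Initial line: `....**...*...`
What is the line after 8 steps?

........**...

step 1: ****...**..**
step 2: .....**...*..
step 3: *****...**..*
step 4: ......**...*.
step 5: ******...**..
step 6: .......**...*
step 7: *******...**.
step 8: ........**...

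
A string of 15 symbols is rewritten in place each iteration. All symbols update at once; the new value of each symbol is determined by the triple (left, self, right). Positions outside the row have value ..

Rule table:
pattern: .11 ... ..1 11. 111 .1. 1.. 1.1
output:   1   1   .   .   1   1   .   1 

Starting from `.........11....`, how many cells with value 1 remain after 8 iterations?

9

11111111.1..111
1111111.11..11.
111111.11...1..
11111.11..1.1.1
1111.11...11111
111.11..1.1111.
11.11...11111..
1.11..1.1111..1
count of 1: 9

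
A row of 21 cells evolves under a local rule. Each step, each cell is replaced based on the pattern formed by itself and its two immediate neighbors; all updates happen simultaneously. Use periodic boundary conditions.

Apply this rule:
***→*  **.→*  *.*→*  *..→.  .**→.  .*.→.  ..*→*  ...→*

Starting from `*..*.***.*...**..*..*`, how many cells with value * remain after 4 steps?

11

*.*.*.***..**.*.*..*.
.*.*.*.**.*.**.*..*.*
*.*.*.*.**.*.**..*.*.
.*.*.*.*.**.*.*.*.*.*
count of *: 11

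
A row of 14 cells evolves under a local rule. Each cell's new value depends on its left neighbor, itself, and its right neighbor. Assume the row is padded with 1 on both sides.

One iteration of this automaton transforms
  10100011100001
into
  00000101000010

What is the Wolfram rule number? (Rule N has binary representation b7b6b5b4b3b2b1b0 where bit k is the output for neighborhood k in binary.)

130

position 7: 111 → 1  (bit 7 = 1)
position 0: 110 → 0  (bit 6 = 0)
position 1: 101 → 0  (bit 5 = 0)
position 3: 100 → 0  (bit 4 = 0)
position 6: 011 → 0  (bit 3 = 0)
position 2: 010 → 0  (bit 2 = 0)
position 5: 001 → 1  (bit 1 = 1)
position 4: 000 → 0  (bit 0 = 0)
bits b7..b0 = 10000010 = 130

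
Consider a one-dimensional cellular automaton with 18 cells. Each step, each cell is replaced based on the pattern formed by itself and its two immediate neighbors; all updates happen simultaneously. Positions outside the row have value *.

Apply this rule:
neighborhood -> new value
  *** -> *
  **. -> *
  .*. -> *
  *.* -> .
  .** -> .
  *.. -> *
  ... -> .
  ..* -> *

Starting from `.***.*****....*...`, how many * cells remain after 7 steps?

..**..*****..***.*
**.***.******.**..
**..**..*****..***
****.***.******.**
****..**..*****..*
******.***.******.
******..**..*****.
count of *: 13

13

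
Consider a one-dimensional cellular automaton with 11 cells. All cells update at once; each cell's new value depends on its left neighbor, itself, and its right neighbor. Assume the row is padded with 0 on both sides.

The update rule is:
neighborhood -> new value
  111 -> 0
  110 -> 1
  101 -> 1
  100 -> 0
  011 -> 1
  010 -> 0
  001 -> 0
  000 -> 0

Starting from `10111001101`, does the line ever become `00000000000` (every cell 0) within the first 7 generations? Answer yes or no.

yes

01101001110
01110001010
01010000100
00100000000
00000000000
all cells are 0 at generation 5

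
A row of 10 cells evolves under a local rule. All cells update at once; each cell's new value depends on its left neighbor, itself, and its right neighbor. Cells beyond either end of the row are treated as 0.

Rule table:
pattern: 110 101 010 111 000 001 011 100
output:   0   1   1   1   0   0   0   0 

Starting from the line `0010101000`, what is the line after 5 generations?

0011111000
0001110000
0000100000
0000100000  (fixed point — unchanged through generation 5)

0000100000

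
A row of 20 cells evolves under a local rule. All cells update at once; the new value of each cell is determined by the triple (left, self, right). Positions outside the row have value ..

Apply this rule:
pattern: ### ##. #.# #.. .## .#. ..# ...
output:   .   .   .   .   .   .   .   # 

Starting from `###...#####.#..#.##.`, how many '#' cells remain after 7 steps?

step 1: ....#...............
step 2: ###...##############
step 3: ....#...............  (repeats step 1; period 2)
step 7: ....#...............
count of #: 1

1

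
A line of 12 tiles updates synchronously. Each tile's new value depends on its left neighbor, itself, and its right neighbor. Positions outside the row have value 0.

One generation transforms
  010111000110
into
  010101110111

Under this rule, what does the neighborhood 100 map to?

At position 6 the neighborhood is 100; the next row has 1 there.

1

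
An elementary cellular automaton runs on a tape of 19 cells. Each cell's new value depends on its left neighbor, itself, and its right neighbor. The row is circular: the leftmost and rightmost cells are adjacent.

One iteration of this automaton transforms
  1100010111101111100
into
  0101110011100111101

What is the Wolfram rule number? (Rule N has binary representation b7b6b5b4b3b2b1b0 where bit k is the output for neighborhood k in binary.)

199

position 8: 111 → 1  (bit 7 = 1)
position 1: 110 → 1  (bit 6 = 1)
position 6: 101 → 0  (bit 5 = 0)
position 2: 100 → 0  (bit 4 = 0)
position 0: 011 → 0  (bit 3 = 0)
position 5: 010 → 1  (bit 2 = 1)
position 4: 001 → 1  (bit 1 = 1)
position 3: 000 → 1  (bit 0 = 1)
bits b7..b0 = 11000111 = 199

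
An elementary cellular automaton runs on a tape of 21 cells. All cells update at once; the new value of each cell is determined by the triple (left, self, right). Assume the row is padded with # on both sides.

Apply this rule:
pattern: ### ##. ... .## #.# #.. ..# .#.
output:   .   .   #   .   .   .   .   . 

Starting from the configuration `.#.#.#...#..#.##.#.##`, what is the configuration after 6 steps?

.#####...###########.

.......#.............
.#####...###########.
.......#.............  (repeats step 1; period 2)
step 6: .#####...###########.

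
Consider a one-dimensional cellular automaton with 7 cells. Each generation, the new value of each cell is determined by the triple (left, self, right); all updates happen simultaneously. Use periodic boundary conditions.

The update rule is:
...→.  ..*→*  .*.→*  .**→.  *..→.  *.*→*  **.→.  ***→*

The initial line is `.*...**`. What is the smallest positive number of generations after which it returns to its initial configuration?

14

**..*..
...**.*
..*..**
.**.*..
*..**..
*.*...*
.**..*.
*...**.
*..*..*
..**.*.
.*..**.
**.*...
..**..*
.*...**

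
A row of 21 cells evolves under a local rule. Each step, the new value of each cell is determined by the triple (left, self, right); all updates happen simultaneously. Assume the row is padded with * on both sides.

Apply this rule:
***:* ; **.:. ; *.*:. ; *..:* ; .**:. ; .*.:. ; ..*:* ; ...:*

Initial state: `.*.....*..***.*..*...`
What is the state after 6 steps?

**...*......***.**.**

..*****.**.*...**.***
**.***......***....**
*...*.******.*.****.*
.***...****.....**...
..*.***.**.*****..***
**...*......***.**.**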